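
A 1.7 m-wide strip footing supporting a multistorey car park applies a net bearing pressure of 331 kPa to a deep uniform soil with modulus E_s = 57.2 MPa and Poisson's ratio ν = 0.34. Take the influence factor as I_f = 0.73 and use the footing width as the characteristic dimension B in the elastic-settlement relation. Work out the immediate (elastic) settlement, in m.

Immediate (elastic) settlement: S_e = q·B·(1−ν²)/E_s · I_f.
E_s = 57.2 MPa = 57200 kPa.
S_e = 331 × 1.7 × (1 − 0.34²) / 57200 × 0.73
    = 331 × 1.7 × 0.8844 / 57200 × 0.73
    = 0.006351 m

S_e ≈ 0.00635 m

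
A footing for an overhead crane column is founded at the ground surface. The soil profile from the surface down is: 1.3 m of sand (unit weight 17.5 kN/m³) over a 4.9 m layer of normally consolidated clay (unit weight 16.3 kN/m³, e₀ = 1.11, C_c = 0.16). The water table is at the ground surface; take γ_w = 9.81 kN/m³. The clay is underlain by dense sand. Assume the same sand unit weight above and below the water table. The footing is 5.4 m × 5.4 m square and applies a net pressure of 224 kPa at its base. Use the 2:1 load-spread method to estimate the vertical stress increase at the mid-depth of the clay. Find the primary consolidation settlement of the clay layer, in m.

Mid-depth of clay below the ground surface: z = 1.3 + 4.9/2 = 3.75 m.
Total vertical stress at mid-clay: σ_v = 17.5×1.3 + 16.3×2.45 = 62.685 kPa.
Pore pressure: u = 9.81×(3.75 − 0) = 36.788 kPa.
Initial effective stress: σ'_0 = σ_v − u = 62.685 − 36.788 = 25.897 kPa.
Stress increase at mid-clay by the 2:1 spreading method:
Δσ = qBL/((B+z)(L+z)) = 224×5.4×5.4/((5.4+3.75)(5.4+3.75)) = 78.018 kPa
Final effective stress: σ'_f = σ'_0 + Δσ = 25.897 + 78.018 = 103.91 kPa.
Normally consolidated clay, so the full stress increment lies on the virgin compression line:
S_c = C_c·H/(1+e₀)·log₁₀(σ'_f/σ'_0) = 0.16×4.9/(1+1.11)×log₁₀(103.91/25.897)
    = 0.37156 × 0.60341 = 0.2242 m

S_c ≈ 0.224 m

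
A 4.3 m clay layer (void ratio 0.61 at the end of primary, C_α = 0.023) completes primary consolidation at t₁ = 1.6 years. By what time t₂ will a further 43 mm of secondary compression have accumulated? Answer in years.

t₂ ≈ 8.02 years

S_s = C_α·H/(1+e_p)·log₁₀(t₂/t₁) ⇒ log₁₀(t₂/t₁) = S_s·(1+e_p)/(C_α·H).
log₁₀(t₂/t₁) = 0.043 × (1+0.61) / (0.023×4.3) = 0.7
t₂ = t₁ × 10^0.7 = 1.6 × 5.012 = 8.019 years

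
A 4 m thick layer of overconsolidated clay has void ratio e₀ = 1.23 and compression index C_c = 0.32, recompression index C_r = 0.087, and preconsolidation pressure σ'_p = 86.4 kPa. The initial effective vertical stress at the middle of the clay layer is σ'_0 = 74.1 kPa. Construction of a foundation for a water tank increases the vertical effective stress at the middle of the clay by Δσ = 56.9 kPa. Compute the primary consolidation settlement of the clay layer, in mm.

S_c ≈ 114 mm

Final effective stress: σ'_f = 74.1 + 56.9 = 131 kPa.
σ'_f = 131 > σ'_p = 86.4 kPa, so the stress path crosses the preconsolidation pressure — recompression up to σ'_p, then virgin compression beyond:
S_c = H/(1+e₀)·[C_r·log₁₀(σ'_p/σ'_0) + C_c·log₁₀(σ'_f/σ'_p)]
    = 4/2.23 × [0.087×log₁₀(86.4/74.1) + 0.32×log₁₀(131/86.4)]
    = 1.7937 × [0.0058025 + 0.057842] = 0.1142 m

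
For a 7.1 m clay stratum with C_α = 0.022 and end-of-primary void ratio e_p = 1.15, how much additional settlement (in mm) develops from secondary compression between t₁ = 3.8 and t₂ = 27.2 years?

Secondary compression: S_s = C_α·H/(1+e_p)·log₁₀(t₂/t₁)
S_s = 0.022×7.1/(1+1.15)×log₁₀(27.2/3.8)
    = 0.07265 × 0.8548 = 0.0621 m

S_s ≈ 62.1 mm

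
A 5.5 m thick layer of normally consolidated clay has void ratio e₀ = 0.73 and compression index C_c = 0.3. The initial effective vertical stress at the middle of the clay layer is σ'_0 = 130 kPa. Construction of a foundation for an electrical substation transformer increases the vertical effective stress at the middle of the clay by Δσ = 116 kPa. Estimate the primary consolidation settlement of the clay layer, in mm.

Final effective stress: σ'_f = σ'_0 + Δσ = 130 + 116 = 246 kPa.
Normally consolidated clay, so the full stress increment lies on the virgin compression line:
S_c = C_c·H/(1+e₀)·log₁₀(σ'_f/σ'_0) = 0.3×5.5/(1+0.73)×log₁₀(246/130)
    = 0.95376 × 0.27699 = 0.2642 m

S_c ≈ 264 mm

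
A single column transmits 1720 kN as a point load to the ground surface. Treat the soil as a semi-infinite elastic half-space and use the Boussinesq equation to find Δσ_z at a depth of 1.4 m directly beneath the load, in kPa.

Boussinesq vertical stress below a point load on an elastic half-space:
Δσ_z = 3P/(2πz²) · [1 + (r/z)²]^(−5/2)
r/z = 0/1.4 = 0; [1+(r/z)²]^(−5/2) = 1.
Δσ_z = 3×1720/(2π×1.4²) × 1 = 419 × 1 = 419 kPa

Δσ_z ≈ 419 kPa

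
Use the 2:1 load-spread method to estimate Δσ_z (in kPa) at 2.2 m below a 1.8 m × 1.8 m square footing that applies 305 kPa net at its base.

By the 2:1 method the load spreads at 1 horizontal : 2 vertical, so at depth z the loaded area has grown by z in each plan dimension:
Δσ = qBL/((B+z)(L+z)) = 305×1.8×1.8/((1.8+2.2)(1.8+2.2)) = 61.763 kPa

Δσ_z ≈ 61.8 kPa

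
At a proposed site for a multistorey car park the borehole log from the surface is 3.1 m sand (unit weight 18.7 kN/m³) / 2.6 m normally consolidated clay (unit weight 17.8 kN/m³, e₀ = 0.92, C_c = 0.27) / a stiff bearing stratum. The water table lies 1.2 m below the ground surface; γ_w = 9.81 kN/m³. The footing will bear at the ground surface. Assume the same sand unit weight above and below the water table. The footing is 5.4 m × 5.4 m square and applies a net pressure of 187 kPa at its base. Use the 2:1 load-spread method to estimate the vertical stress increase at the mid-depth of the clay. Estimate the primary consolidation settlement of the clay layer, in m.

Mid-depth of clay below the ground surface: z = 3.1 + 2.6/2 = 4.4 m.
Total vertical stress at mid-clay: σ_v = 18.7×3.1 + 17.8×1.3 = 81.11 kPa.
Pore pressure: u = 9.81×(4.4 − 1.2) = 31.392 kPa.
Initial effective stress: σ'_0 = σ_v − u = 81.11 − 31.392 = 49.718 kPa.
Stress increase at mid-clay by the 2:1 spreading method:
Δσ = qBL/((B+z)(L+z)) = 187×5.4×5.4/((5.4+4.4)(5.4+4.4)) = 56.778 kPa
Final effective stress: σ'_f = σ'_0 + Δσ = 49.718 + 56.778 = 106.5 kPa.
Normally consolidated clay, so the full stress increment lies on the virgin compression line:
S_c = C_c·H/(1+e₀)·log₁₀(σ'_f/σ'_0) = 0.27×2.6/(1+0.92)×log₁₀(106.5/49.718)
    = 0.36563 × 0.33084 = 0.121 m

S_c ≈ 0.121 m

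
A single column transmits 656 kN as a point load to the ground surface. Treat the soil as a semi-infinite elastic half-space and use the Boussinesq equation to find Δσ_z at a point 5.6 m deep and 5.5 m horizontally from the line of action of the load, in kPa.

Δσ_z ≈ 1.85 kPa

Boussinesq vertical stress below a point load on an elastic half-space:
Δσ_z = 3P/(2πz²) · [1 + (r/z)²]^(−5/2)
r/z = 5.5/5.6 = 0.98214; [1+(r/z)²]^(−5/2) = 0.18485.
Δσ_z = 3×656/(2π×5.6²) × 0.18485 = 9.9878 × 0.18485 = 1.846 kPa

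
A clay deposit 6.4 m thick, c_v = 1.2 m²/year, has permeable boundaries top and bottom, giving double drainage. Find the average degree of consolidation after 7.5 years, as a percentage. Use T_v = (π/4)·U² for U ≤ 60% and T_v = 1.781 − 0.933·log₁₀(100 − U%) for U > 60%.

Drainage path length: H_d = H/2 = 3.2 m (double drainage).
T_v = c_v·t/H_d² = 1.2×7.5/3.2² = 0.87891.
T_v = 0.87891 corresponds to the U > 60% branch:
U = 1 − 10^((1.781 − T_v)/0.933)/100 = 0.9073

U ≈ 90.7 %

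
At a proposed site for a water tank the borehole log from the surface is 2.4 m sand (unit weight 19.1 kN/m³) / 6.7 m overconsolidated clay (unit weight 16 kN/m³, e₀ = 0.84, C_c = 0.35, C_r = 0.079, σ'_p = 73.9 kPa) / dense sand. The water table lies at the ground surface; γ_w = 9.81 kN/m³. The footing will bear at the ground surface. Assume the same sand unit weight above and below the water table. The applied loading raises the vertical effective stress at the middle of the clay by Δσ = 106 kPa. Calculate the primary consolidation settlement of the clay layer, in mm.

Mid-depth of clay below the ground surface: z = 2.4 + 6.7/2 = 5.75 m.
Total vertical stress at mid-clay: σ_v = 19.1×2.4 + 16×3.35 = 99.44 kPa.
Pore pressure: u = 9.81×(5.75 − 0) = 56.408 kPa.
Initial effective stress: σ'_0 = σ_v − u = 99.44 − 56.408 = 43.032 kPa.
Final effective stress: σ'_f = 43.032 + 106 = 149.03 kPa.
σ'_f = 149.03 > σ'_p = 73.9 kPa, so the stress path crosses the preconsolidation pressure — recompression up to σ'_p, then virgin compression beyond:
S_c = H/(1+e₀)·[C_r·log₁₀(σ'_p/σ'_0) + C_c·log₁₀(σ'_f/σ'_p)]
    = 6.7/1.84 × [0.079×log₁₀(73.9/43.032) + 0.35×log₁₀(149.03/73.9)]
    = 3.6413 × [0.018553 + 0.10662] = 0.4558 m

S_c ≈ 456 mm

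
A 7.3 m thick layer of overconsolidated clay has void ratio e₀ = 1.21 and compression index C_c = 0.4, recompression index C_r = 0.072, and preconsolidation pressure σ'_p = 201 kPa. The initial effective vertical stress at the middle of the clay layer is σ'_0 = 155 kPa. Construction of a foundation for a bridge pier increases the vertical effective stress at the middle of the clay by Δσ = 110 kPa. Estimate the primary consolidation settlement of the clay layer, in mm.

S_c ≈ 185 mm

Final effective stress: σ'_f = 155 + 110 = 265 kPa.
σ'_f = 265 > σ'_p = 201 kPa, so the stress path crosses the preconsolidation pressure — recompression up to σ'_p, then virgin compression beyond:
S_c = H/(1+e₀)·[C_r·log₁₀(σ'_p/σ'_0) + C_c·log₁₀(σ'_f/σ'_p)]
    = 7.3/2.21 × [0.072×log₁₀(201/155) + 0.4×log₁₀(265/201)]
    = 3.3032 × [0.0081262 + 0.04802] = 0.1855 m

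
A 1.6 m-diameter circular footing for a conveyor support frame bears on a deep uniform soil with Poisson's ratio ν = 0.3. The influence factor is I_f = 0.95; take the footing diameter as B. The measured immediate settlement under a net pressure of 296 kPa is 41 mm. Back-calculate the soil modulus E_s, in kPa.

E_s ≈ 9990 kPa

S_e = q·B·(1−ν²)/E_s · I_f  ⇒  E_s = q·B·(1−ν²)·I_f / S_e.
E_s = 296 × 1.6 × 0.91 × 0.95 / 0.041 = 9986 kPa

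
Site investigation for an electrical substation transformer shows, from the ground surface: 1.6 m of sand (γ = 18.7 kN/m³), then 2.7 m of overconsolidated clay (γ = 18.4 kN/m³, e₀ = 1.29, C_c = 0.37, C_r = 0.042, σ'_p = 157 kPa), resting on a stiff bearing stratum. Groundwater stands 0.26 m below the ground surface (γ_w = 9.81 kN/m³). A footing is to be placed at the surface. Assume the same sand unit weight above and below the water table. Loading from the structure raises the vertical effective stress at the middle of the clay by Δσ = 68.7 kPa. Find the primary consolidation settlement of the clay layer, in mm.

Mid-depth of clay below the ground surface: z = 1.6 + 2.7/2 = 2.95 m.
Total vertical stress at mid-clay: σ_v = 18.7×1.6 + 18.4×1.35 = 54.76 kPa.
Pore pressure: u = 9.81×(2.95 − 0.26) = 26.389 kPa.
Initial effective stress: σ'_0 = σ_v − u = 54.76 − 26.389 = 28.371 kPa.
Final effective stress: σ'_f = 28.371 + 68.7 = 97.071 kPa.
σ'_f = 97.071 ≤ σ'_p = 157 kPa, so the clay remains overconsolidated and only the recompression index applies:
S_c = C_r·H/(1+e₀)·log₁₀(σ'_f/σ'_0) = 0.042×2.7/2.29×log₁₀(97.071/28.371)
    = 0.049518 × 0.53421 = 0.02645 m

S_c ≈ 26.5 mm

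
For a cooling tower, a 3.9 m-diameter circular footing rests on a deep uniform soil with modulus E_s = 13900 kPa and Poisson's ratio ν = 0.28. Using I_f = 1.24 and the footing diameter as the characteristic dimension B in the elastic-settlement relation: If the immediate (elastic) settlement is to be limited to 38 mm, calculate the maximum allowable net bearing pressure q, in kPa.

S_e = q·B·(1−ν²)/E_s · I_f  ⇒  q = S_e·E_s / (B·(1−ν²)·I_f).
q = 0.038 × 13900 / (3.9 × 0.9216 × 1.24) = 118.5 kPa

q ≈ 119 kPa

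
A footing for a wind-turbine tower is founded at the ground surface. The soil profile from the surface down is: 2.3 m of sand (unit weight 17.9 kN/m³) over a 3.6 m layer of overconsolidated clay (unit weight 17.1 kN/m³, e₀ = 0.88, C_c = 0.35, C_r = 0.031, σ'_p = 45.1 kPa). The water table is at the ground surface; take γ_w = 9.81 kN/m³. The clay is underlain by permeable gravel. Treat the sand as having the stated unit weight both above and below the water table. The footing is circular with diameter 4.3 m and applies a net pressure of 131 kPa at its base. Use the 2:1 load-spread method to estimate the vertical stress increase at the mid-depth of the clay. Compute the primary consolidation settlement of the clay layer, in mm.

S_c ≈ 120 mm

Mid-depth of clay below the ground surface: z = 2.3 + 3.6/2 = 4.1 m.
Total vertical stress at mid-clay: σ_v = 17.9×2.3 + 17.1×1.8 = 71.95 kPa.
Pore pressure: u = 9.81×(4.1 − 0) = 40.221 kPa.
Initial effective stress: σ'_0 = σ_v − u = 71.95 − 40.221 = 31.729 kPa.
Stress increase at mid-clay by the 2:1 spreading method:
Δσ ≈ qD²/(D+z)² = 131×4.3²/(4.3+4.1)² = 34.328 kPa
Final effective stress: σ'_f = 31.729 + 34.328 = 66.057 kPa.
σ'_f = 66.057 > σ'_p = 45.1 kPa, so the stress path crosses the preconsolidation pressure — recompression up to σ'_p, then virgin compression beyond:
S_c = H/(1+e₀)·[C_r·log₁₀(σ'_p/σ'_0) + C_c·log₁₀(σ'_f/σ'_p)]
    = 3.6/1.88 × [0.031×log₁₀(45.1/31.729) + 0.35×log₁₀(66.057/45.1)]
    = 1.9149 × [0.0047343 + 0.05801] = 0.1201 m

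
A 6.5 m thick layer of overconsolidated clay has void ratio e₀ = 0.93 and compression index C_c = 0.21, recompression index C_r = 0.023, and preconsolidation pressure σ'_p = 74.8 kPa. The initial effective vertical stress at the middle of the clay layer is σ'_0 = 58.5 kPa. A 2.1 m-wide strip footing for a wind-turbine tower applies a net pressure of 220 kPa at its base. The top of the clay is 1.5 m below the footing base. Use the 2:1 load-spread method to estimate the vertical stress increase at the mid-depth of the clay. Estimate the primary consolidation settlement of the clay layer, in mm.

Mid-depth of clay below the footing base: z = 1.5 + 6.5/2 = 4.75 m.
Stress increase at mid-clay by the 2:1 spreading method:
Δσ = qB/(B+z) = 220×2.1/(2.1+4.75) = 67.445 kPa
Final effective stress: σ'_f = 58.5 + 67.445 = 125.94 kPa.
σ'_f = 125.94 > σ'_p = 74.8 kPa, so the stress path crosses the preconsolidation pressure — recompression up to σ'_p, then virgin compression beyond:
S_c = H/(1+e₀)·[C_r·log₁₀(σ'_p/σ'_0) + C_c·log₁₀(σ'_f/σ'_p)]
    = 6.5/1.93 × [0.023×log₁₀(74.8/58.5) + 0.21×log₁₀(125.94/74.8)]
    = 3.3679 × [0.0024552 + 0.047515] = 0.1683 m

S_c ≈ 168 mm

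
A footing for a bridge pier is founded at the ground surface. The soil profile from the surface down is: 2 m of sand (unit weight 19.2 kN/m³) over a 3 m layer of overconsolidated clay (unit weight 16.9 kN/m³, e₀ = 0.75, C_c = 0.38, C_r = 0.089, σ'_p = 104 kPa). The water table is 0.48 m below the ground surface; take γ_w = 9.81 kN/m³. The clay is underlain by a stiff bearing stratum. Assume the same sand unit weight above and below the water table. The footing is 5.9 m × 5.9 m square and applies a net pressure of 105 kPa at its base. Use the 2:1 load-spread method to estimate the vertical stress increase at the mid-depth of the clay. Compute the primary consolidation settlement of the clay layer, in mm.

S_c ≈ 52.6 mm

Mid-depth of clay below the ground surface: z = 2 + 3/2 = 3.5 m.
Total vertical stress at mid-clay: σ_v = 19.2×2 + 16.9×1.5 = 63.75 kPa.
Pore pressure: u = 9.81×(3.5 − 0.48) = 29.626 kPa.
Initial effective stress: σ'_0 = σ_v − u = 63.75 − 29.626 = 34.124 kPa.
Stress increase at mid-clay by the 2:1 spreading method:
Δσ = qBL/((B+z)(L+z)) = 105×5.9×5.9/((5.9+3.5)(5.9+3.5)) = 41.365 kPa
Final effective stress: σ'_f = 34.124 + 41.365 = 75.489 kPa.
σ'_f = 75.489 ≤ σ'_p = 104 kPa, so the clay remains overconsolidated and only the recompression index applies:
S_c = C_r·H/(1+e₀)·log₁₀(σ'_f/σ'_0) = 0.089×3/1.75×log₁₀(75.489/34.124)
    = 0.15257 × 0.34482 = 0.05261 m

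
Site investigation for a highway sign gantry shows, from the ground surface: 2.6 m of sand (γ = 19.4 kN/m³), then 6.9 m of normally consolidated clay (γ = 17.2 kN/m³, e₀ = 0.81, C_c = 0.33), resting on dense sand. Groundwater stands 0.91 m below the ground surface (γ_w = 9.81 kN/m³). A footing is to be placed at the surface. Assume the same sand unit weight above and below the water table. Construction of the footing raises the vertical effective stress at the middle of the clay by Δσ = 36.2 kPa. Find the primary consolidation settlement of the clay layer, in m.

S_c ≈ 0.26 m

Mid-depth of clay below the ground surface: z = 2.6 + 6.9/2 = 6.05 m.
Total vertical stress at mid-clay: σ_v = 19.4×2.6 + 17.2×3.45 = 109.78 kPa.
Pore pressure: u = 9.81×(6.05 − 0.91) = 50.423 kPa.
Initial effective stress: σ'_0 = σ_v − u = 109.78 − 50.423 = 59.357 kPa.
Final effective stress: σ'_f = σ'_0 + Δσ = 59.357 + 36.2 = 95.557 kPa.
Normally consolidated clay, so the full stress increment lies on the virgin compression line:
S_c = C_c·H/(1+e₀)·log₁₀(σ'_f/σ'_0) = 0.33×6.9/(1+0.81)×log₁₀(95.557/59.357)
    = 1.258 × 0.20679 = 0.2601 m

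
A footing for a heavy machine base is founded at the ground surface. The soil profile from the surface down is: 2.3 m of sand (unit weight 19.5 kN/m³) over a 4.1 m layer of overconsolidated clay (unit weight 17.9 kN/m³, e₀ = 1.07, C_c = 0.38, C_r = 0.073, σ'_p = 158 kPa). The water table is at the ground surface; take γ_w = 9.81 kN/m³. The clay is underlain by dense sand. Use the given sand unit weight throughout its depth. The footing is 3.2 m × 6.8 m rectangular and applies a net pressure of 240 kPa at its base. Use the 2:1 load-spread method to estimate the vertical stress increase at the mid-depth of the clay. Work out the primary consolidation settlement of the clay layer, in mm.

Mid-depth of clay below the ground surface: z = 2.3 + 4.1/2 = 4.35 m.
Total vertical stress at mid-clay: σ_v = 19.5×2.3 + 17.9×2.05 = 81.545 kPa.
Pore pressure: u = 9.81×(4.35 − 0) = 42.673 kPa.
Initial effective stress: σ'_0 = σ_v − u = 81.545 − 42.673 = 38.872 kPa.
Stress increase at mid-clay by the 2:1 spreading method:
Δσ = qBL/((B+z)(L+z)) = 240×3.2×6.8/((3.2+4.35)(6.8+4.35)) = 62.037 kPa
Final effective stress: σ'_f = 38.872 + 62.037 = 100.91 kPa.
σ'_f = 100.91 ≤ σ'_p = 158 kPa, so the clay remains overconsolidated and only the recompression index applies:
S_c = C_r·H/(1+e₀)·log₁₀(σ'_f/σ'_0) = 0.073×4.1/2.07×log₁₀(100.91/38.872)
    = 0.14459 × 0.4143 = 0.0599 m

S_c ≈ 59.9 mm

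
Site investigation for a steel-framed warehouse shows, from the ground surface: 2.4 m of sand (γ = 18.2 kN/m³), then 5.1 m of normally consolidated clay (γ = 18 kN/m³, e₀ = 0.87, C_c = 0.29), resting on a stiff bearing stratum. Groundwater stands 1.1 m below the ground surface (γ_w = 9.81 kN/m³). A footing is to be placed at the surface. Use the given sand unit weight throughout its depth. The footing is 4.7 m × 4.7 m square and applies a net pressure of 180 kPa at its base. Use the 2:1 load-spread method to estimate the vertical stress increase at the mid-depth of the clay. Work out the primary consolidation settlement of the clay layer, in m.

S_c ≈ 0.206 m

Mid-depth of clay below the ground surface: z = 2.4 + 5.1/2 = 4.95 m.
Total vertical stress at mid-clay: σ_v = 18.2×2.4 + 18×2.55 = 89.58 kPa.
Pore pressure: u = 9.81×(4.95 − 1.1) = 37.769 kPa.
Initial effective stress: σ'_0 = σ_v − u = 89.58 − 37.769 = 51.811 kPa.
Stress increase at mid-clay by the 2:1 spreading method:
Δσ = qBL/((B+z)(L+z)) = 180×4.7×4.7/((4.7+4.95)(4.7+4.95)) = 42.699 kPa
Final effective stress: σ'_f = σ'_0 + Δσ = 51.811 + 42.699 = 94.51 kPa.
Normally consolidated clay, so the full stress increment lies on the virgin compression line:
S_c = C_c·H/(1+e₀)·log₁₀(σ'_f/σ'_0) = 0.29×5.1/(1+0.87)×log₁₀(94.51/51.811)
    = 0.79091 × 0.26106 = 0.2065 m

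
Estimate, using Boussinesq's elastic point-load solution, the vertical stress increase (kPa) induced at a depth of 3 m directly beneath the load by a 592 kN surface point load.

Boussinesq vertical stress below a point load on an elastic half-space:
Δσ_z = 3P/(2πz²) · [1 + (r/z)²]^(−5/2)
r/z = 0/3 = 0; [1+(r/z)²]^(−5/2) = 1.
Δσ_z = 3×592/(2π×3²) × 1 = 31.407 × 1 = 31.41 kPa

Δσ_z ≈ 31.4 kPa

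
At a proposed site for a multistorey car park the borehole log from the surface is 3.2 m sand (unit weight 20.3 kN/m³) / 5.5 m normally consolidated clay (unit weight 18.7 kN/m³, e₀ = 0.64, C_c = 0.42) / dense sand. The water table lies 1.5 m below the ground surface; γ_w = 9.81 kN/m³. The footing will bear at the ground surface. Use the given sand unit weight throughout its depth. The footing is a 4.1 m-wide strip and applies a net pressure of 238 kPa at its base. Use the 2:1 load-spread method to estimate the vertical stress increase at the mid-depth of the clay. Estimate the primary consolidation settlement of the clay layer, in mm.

Mid-depth of clay below the ground surface: z = 3.2 + 5.5/2 = 5.95 m.
Total vertical stress at mid-clay: σ_v = 20.3×3.2 + 18.7×2.75 = 116.39 kPa.
Pore pressure: u = 9.81×(5.95 − 1.5) = 43.655 kPa.
Initial effective stress: σ'_0 = σ_v − u = 116.39 − 43.655 = 72.735 kPa.
Stress increase at mid-clay by the 2:1 spreading method:
Δσ = qB/(B+z) = 238×4.1/(4.1+5.95) = 97.095 kPa
Final effective stress: σ'_f = σ'_0 + Δσ = 72.735 + 97.095 = 169.83 kPa.
Normally consolidated clay, so the full stress increment lies on the virgin compression line:
S_c = C_c·H/(1+e₀)·log₁₀(σ'_f/σ'_0) = 0.42×5.5/(1+0.64)×log₁₀(169.83/72.735)
    = 1.4085 × 0.36827 = 0.5187 m

S_c ≈ 519 mm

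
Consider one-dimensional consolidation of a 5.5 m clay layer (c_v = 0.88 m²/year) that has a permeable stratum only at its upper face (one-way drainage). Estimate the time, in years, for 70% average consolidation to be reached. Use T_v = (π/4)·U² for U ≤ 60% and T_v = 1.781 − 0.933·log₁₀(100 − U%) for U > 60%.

t ≈ 13.8 years

Drainage path length: H_d = H = 5.5 m (single drainage).
U > 60%: T_v = 1.781 − 0.933·log₁₀(100 − 70) = 0.40285.
t = T_v·H_d²/c_v = 0.40285×5.5²/0.88 = 13.85 years.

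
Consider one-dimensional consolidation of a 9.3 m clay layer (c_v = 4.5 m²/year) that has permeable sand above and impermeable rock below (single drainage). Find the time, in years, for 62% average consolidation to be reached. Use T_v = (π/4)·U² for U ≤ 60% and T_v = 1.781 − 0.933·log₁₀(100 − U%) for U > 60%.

Drainage path length: H_d = H = 9.3 m (single drainage).
U > 60%: T_v = 1.781 − 0.933·log₁₀(100 − 62) = 0.30706.
t = T_v·H_d²/c_v = 0.30706×9.3²/4.5 = 5.902 years.

t ≈ 5.9 years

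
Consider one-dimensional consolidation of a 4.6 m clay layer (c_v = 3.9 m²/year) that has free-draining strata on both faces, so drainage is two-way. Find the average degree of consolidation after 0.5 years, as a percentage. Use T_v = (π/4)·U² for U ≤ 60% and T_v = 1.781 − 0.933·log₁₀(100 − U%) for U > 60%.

U ≈ 67.4 %

Drainage path length: H_d = H/2 = 2.3 m (double drainage).
T_v = c_v·t/H_d² = 3.9×0.5/2.3² = 0.36862.
T_v = 0.36862 corresponds to the U > 60% branch:
U = 1 − 10^((1.781 − T_v)/0.933)/100 = 0.6736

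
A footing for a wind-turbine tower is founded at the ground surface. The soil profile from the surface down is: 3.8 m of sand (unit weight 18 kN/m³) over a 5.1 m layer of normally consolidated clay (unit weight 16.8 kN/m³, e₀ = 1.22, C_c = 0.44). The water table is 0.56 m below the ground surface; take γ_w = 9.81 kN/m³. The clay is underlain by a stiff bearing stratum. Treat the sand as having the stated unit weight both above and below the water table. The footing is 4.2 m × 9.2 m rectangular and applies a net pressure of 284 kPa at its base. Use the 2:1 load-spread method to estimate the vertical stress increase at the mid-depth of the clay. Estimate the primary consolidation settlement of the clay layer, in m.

Mid-depth of clay below the ground surface: z = 3.8 + 5.1/2 = 6.35 m.
Total vertical stress at mid-clay: σ_v = 18×3.8 + 16.8×2.55 = 111.24 kPa.
Pore pressure: u = 9.81×(6.35 − 0.56) = 56.8 kPa.
Initial effective stress: σ'_0 = σ_v − u = 111.24 − 56.8 = 54.44 kPa.
Stress increase at mid-clay by the 2:1 spreading method:
Δσ = qBL/((B+z)(L+z)) = 284×4.2×9.2/((4.2+6.35)(9.2+6.35)) = 66.892 kPa
Final effective stress: σ'_f = σ'_0 + Δσ = 54.44 + 66.892 = 121.33 kPa.
Normally consolidated clay, so the full stress increment lies on the virgin compression line:
S_c = C_c·H/(1+e₀)·log₁₀(σ'_f/σ'_0) = 0.44×5.1/(1+1.22)×log₁₀(121.33/54.44)
    = 1.0108 × 0.34805 = 0.3518 m

S_c ≈ 0.352 m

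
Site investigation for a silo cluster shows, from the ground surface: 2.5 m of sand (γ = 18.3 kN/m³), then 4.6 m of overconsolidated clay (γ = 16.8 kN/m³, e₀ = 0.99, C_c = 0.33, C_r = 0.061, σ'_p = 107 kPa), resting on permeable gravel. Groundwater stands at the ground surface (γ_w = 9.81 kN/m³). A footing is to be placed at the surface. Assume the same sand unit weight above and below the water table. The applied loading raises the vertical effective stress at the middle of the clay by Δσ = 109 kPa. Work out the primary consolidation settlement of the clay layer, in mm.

Mid-depth of clay below the ground surface: z = 2.5 + 4.6/2 = 4.8 m.
Total vertical stress at mid-clay: σ_v = 18.3×2.5 + 16.8×2.3 = 84.39 kPa.
Pore pressure: u = 9.81×(4.8 − 0) = 47.088 kPa.
Initial effective stress: σ'_0 = σ_v − u = 84.39 − 47.088 = 37.302 kPa.
Final effective stress: σ'_f = 37.302 + 109 = 146.3 kPa.
σ'_f = 146.3 > σ'_p = 107 kPa, so the stress path crosses the preconsolidation pressure — recompression up to σ'_p, then virgin compression beyond:
S_c = H/(1+e₀)·[C_r·log₁₀(σ'_p/σ'_0) + C_c·log₁₀(σ'_f/σ'_p)]
    = 4.6/1.99 × [0.061×log₁₀(107/37.302) + 0.33×log₁₀(146.3/107)]
    = 2.3116 × [0.027917 + 0.044834] = 0.1682 m

S_c ≈ 168 mm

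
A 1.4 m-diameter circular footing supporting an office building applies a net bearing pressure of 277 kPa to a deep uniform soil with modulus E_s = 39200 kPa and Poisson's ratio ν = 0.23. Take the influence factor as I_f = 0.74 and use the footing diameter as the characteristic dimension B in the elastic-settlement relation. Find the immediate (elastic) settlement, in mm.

Immediate (elastic) settlement: S_e = q·B·(1−ν²)/E_s · I_f.
S_e = 277 × 1.4 × (1 − 0.23²) / 39200 × 0.74
    = 277 × 1.4 × 0.9471 / 39200 × 0.74
    = 0.006933 m = 6.933 mm

S_e ≈ 6.93 mm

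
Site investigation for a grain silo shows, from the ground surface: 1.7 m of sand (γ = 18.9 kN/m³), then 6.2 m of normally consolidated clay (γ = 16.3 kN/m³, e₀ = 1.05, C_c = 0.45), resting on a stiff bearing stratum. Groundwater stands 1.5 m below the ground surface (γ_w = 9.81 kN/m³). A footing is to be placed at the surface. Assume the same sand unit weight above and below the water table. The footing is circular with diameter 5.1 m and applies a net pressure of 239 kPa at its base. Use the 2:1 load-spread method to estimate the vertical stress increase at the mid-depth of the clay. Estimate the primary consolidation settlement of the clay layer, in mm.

Mid-depth of clay below the ground surface: z = 1.7 + 6.2/2 = 4.8 m.
Total vertical stress at mid-clay: σ_v = 18.9×1.7 + 16.3×3.1 = 82.66 kPa.
Pore pressure: u = 9.81×(4.8 − 1.5) = 32.373 kPa.
Initial effective stress: σ'_0 = σ_v − u = 82.66 − 32.373 = 50.287 kPa.
Stress increase at mid-clay by the 2:1 spreading method:
Δσ ≈ qD²/(D+z)² = 239×5.1²/(5.1+4.8)² = 63.426 kPa
Final effective stress: σ'_f = σ'_0 + Δσ = 50.287 + 63.426 = 113.71 kPa.
Normally consolidated clay, so the full stress increment lies on the virgin compression line:
S_c = C_c·H/(1+e₀)·log₁₀(σ'_f/σ'_0) = 0.45×6.2/(1+1.05)×log₁₀(113.71/50.287)
    = 1.361 × 0.35434 = 0.4823 m

S_c ≈ 482 mm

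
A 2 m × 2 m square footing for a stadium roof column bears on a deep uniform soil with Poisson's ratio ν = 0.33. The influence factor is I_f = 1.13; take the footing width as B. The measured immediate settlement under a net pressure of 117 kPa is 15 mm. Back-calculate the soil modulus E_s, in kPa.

E_s ≈ 15700 kPa

S_e = q·B·(1−ν²)/E_s · I_f  ⇒  E_s = q·B·(1−ν²)·I_f / S_e.
E_s = 117 × 2 × 0.8911 × 1.13 / 0.015 = 15710 kPa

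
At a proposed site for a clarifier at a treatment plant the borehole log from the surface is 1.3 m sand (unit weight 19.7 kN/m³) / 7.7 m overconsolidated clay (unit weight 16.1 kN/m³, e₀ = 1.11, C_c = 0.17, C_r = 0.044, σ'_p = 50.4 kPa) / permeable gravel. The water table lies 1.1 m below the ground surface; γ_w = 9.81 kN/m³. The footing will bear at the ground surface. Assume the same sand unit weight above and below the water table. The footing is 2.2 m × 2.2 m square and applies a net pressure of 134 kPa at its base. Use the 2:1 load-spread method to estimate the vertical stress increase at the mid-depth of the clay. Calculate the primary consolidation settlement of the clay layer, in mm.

S_c ≈ 50 mm

Mid-depth of clay below the ground surface: z = 1.3 + 7.7/2 = 5.15 m.
Total vertical stress at mid-clay: σ_v = 19.7×1.3 + 16.1×3.85 = 87.595 kPa.
Pore pressure: u = 9.81×(5.15 − 1.1) = 39.73 kPa.
Initial effective stress: σ'_0 = σ_v − u = 87.595 − 39.73 = 47.865 kPa.
Stress increase at mid-clay by the 2:1 spreading method:
Δσ = qBL/((B+z)(L+z)) = 134×2.2×2.2/((2.2+5.15)(2.2+5.15)) = 12.005 kPa
Final effective stress: σ'_f = 47.865 + 12.005 = 59.87 kPa.
σ'_f = 59.87 > σ'_p = 50.4 kPa, so the stress path crosses the preconsolidation pressure — recompression up to σ'_p, then virgin compression beyond:
S_c = H/(1+e₀)·[C_r·log₁₀(σ'_p/σ'_0) + C_c·log₁₀(σ'_f/σ'_p)]
    = 7.7/2.11 × [0.044×log₁₀(50.4/47.865) + 0.17×log₁₀(59.87/50.4)]
    = 3.6493 × [0.00098615 + 0.012712] = 0.04999 m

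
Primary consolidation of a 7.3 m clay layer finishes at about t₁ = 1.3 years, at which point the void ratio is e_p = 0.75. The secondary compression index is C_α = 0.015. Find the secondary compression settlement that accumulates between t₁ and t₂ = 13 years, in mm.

Secondary compression: S_s = C_α·H/(1+e_p)·log₁₀(t₂/t₁)
S_s = 0.015×7.3/(1+0.75)×log₁₀(13/1.3)
    = 0.06257 × 1 = 0.06257 m

S_s ≈ 62.6 mm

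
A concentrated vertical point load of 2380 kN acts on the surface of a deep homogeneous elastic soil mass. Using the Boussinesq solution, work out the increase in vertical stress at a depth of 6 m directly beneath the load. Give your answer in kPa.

Boussinesq vertical stress below a point load on an elastic half-space:
Δσ_z = 3P/(2πz²) · [1 + (r/z)²]^(−5/2)
r/z = 0/6 = 0; [1+(r/z)²]^(−5/2) = 1.
Δσ_z = 3×2380/(2π×6²) × 1 = 31.566 × 1 = 31.57 kPa

Δσ_z ≈ 31.6 kPa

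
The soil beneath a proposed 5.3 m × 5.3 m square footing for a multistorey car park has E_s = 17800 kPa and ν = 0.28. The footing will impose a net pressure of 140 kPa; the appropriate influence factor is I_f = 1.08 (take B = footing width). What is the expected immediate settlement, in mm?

Immediate (elastic) settlement: S_e = q·B·(1−ν²)/E_s · I_f.
S_e = 140 × 5.3 × (1 − 0.28²) / 17800 × 1.08
    = 140 × 5.3 × 0.9216 / 17800 × 1.08
    = 0.04149 m = 41.49 mm

S_e ≈ 41.5 mm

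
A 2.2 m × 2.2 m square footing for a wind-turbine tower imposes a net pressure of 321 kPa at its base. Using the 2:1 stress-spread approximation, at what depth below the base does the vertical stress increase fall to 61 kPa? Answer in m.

z ≈ 2.85 m

2:1 spreading — at depth z the loaded area has grown by z in each plan dimension:
qB²/(B+z)² = Δσ_z ⇒ z = B(√(q/Δσ_z) − 1) = 2.2×(√(321/61) − 1) = 2.847 m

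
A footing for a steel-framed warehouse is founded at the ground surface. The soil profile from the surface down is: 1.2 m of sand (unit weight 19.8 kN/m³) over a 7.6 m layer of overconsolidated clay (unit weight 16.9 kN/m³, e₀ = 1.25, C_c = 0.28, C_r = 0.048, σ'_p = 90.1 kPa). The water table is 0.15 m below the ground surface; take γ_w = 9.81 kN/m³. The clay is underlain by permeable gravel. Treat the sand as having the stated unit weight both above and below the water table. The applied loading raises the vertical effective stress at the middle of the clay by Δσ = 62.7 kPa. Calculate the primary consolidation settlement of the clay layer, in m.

Mid-depth of clay below the ground surface: z = 1.2 + 7.6/2 = 5 m.
Total vertical stress at mid-clay: σ_v = 19.8×1.2 + 16.9×3.8 = 87.98 kPa.
Pore pressure: u = 9.81×(5 − 0.15) = 47.578 kPa.
Initial effective stress: σ'_0 = σ_v − u = 87.98 − 47.578 = 40.402 kPa.
Final effective stress: σ'_f = 40.402 + 62.7 = 103.1 kPa.
σ'_f = 103.1 > σ'_p = 90.1 kPa, so the stress path crosses the preconsolidation pressure — recompression up to σ'_p, then virgin compression beyond:
S_c = H/(1+e₀)·[C_r·log₁₀(σ'_p/σ'_0) + C_c·log₁₀(σ'_f/σ'_p)]
    = 7.6/2.25 × [0.048×log₁₀(90.1/40.402) + 0.28×log₁₀(103.1/90.1)]
    = 3.3778 × [0.016719 + 0.016389] = 0.1118 m

S_c ≈ 0.112 m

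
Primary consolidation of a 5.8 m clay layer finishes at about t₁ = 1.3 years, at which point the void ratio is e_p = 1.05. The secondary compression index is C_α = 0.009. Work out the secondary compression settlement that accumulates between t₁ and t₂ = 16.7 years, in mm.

S_s ≈ 28.2 mm

Secondary compression: S_s = C_α·H/(1+e_p)·log₁₀(t₂/t₁)
S_s = 0.009×5.8/(1+1.05)×log₁₀(16.7/1.3)
    = 0.02546 × 1.109 = 0.02823 m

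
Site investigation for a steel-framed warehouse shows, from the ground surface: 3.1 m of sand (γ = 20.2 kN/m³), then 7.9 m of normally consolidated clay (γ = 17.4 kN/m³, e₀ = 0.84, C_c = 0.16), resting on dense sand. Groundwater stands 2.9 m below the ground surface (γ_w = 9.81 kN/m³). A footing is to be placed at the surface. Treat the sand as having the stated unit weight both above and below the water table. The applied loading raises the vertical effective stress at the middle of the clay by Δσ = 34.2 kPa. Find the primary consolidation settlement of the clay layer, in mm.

Mid-depth of clay below the ground surface: z = 3.1 + 7.9/2 = 7.05 m.
Total vertical stress at mid-clay: σ_v = 20.2×3.1 + 17.4×3.95 = 131.35 kPa.
Pore pressure: u = 9.81×(7.05 − 2.9) = 40.712 kPa.
Initial effective stress: σ'_0 = σ_v − u = 131.35 − 40.712 = 90.638 kPa.
Final effective stress: σ'_f = σ'_0 + Δσ = 90.638 + 34.2 = 124.84 kPa.
Normally consolidated clay, so the full stress increment lies on the virgin compression line:
S_c = C_c·H/(1+e₀)·log₁₀(σ'_f/σ'_0) = 0.16×7.9/(1+0.84)×log₁₀(124.84/90.638)
    = 0.68696 × 0.13904 = 0.09551 m

S_c ≈ 95.5 mm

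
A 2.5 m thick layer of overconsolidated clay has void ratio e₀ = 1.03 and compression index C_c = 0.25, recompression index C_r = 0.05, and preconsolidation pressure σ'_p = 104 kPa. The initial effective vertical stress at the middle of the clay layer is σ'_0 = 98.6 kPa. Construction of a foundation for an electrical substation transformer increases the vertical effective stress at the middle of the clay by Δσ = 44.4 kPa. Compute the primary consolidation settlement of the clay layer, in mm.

Final effective stress: σ'_f = 98.6 + 44.4 = 143 kPa.
σ'_f = 143 > σ'_p = 104 kPa, so the stress path crosses the preconsolidation pressure — recompression up to σ'_p, then virgin compression beyond:
S_c = H/(1+e₀)·[C_r·log₁₀(σ'_p/σ'_0) + C_c·log₁₀(σ'_f/σ'_p)]
    = 2.5/2.03 × [0.05×log₁₀(104/98.6) + 0.25×log₁₀(143/104)]
    = 1.2315 × [0.0011578 + 0.034576] = 0.04401 m

S_c ≈ 44 mm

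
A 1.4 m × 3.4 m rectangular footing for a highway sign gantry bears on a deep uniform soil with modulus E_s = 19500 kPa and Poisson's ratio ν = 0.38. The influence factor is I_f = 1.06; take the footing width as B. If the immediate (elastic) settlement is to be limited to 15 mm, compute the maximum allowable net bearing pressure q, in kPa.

q ≈ 230 kPa

S_e = q·B·(1−ν²)/E_s · I_f  ⇒  q = S_e·E_s / (B·(1−ν²)·I_f).
q = 0.015 × 19500 / (1.4 × 0.8556 × 1.06) = 230.4 kPa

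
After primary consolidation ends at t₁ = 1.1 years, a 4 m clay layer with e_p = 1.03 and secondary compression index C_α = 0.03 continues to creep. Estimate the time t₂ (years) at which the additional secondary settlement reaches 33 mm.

S_s = C_α·H/(1+e_p)·log₁₀(t₂/t₁) ⇒ log₁₀(t₂/t₁) = S_s·(1+e_p)/(C_α·H).
log₁₀(t₂/t₁) = 0.033 × (1+1.03) / (0.03×4) = 0.5583
t₂ = t₁ × 10^0.5583 = 1.1 × 3.616 = 3.978 years

t₂ ≈ 3.98 years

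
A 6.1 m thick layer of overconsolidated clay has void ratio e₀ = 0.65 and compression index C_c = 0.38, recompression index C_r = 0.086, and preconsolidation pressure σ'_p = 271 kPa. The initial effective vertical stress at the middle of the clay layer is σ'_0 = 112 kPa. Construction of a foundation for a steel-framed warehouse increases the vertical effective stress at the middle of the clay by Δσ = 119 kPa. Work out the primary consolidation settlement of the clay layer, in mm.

Final effective stress: σ'_f = 112 + 119 = 231 kPa.
σ'_f = 231 ≤ σ'_p = 271 kPa, so the clay remains overconsolidated and only the recompression index applies:
S_c = C_r·H/(1+e₀)·log₁₀(σ'_f/σ'_0) = 0.086×6.1/1.65×log₁₀(231/112)
    = 0.31794 × 0.31439 = 0.09996 m

S_c ≈ 100 mm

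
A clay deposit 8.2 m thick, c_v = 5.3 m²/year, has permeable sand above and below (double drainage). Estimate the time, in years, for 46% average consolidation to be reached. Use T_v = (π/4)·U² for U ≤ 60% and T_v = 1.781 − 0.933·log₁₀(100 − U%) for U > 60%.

Drainage path length: H_d = H/2 = 4.1 m (double drainage).
U ≤ 60%: T_v = (π/4)·U² = (π/4)×0.46² = 0.16619.
t = T_v·H_d²/c_v = 0.16619×4.1²/5.3 = 0.5271 years.

t ≈ 0.527 years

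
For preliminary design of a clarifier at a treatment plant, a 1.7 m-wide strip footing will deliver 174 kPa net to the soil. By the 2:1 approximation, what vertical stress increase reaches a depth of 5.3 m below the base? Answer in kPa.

Δσ_z ≈ 42.3 kPa

By the 2:1 method the load spreads at 1 horizontal : 2 vertical, so at depth z the loaded area has grown by z in each plan dimension:
Δσ = qB/(B+z) = 174×1.7/(1.7+5.3) = 42.257 kPa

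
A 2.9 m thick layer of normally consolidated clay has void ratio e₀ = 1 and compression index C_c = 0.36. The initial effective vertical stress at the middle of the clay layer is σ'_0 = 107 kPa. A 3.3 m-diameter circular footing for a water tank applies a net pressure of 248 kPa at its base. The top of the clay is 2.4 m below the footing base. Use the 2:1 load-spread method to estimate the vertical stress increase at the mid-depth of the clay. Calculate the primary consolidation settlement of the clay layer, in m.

Mid-depth of clay below the footing base: z = 2.4 + 2.9/2 = 3.85 m.
Stress increase at mid-clay by the 2:1 spreading method:
Δσ ≈ qD²/(D+z)² = 248×3.3²/(3.3+3.85)² = 52.828 kPa
Final effective stress: σ'_f = σ'_0 + Δσ = 107 + 52.828 = 159.83 kPa.
Normally consolidated clay, so the full stress increment lies on the virgin compression line:
S_c = C_c·H/(1+e₀)·log₁₀(σ'_f/σ'_0) = 0.36×2.9/(1+1)×log₁₀(159.83/107)
    = 0.522 × 0.17427 = 0.09097 m

S_c ≈ 0.091 m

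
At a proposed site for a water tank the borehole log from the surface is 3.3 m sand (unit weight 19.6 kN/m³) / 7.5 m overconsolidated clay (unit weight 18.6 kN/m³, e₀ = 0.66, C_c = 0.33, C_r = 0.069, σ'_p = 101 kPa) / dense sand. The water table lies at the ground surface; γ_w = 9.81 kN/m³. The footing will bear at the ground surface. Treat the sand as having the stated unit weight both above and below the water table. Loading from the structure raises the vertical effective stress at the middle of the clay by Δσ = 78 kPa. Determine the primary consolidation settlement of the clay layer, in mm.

Mid-depth of clay below the ground surface: z = 3.3 + 7.5/2 = 7.05 m.
Total vertical stress at mid-clay: σ_v = 19.6×3.3 + 18.6×3.75 = 134.43 kPa.
Pore pressure: u = 9.81×(7.05 − 0) = 69.16 kPa.
Initial effective stress: σ'_0 = σ_v − u = 134.43 − 69.16 = 65.27 kPa.
Final effective stress: σ'_f = 65.27 + 78 = 143.27 kPa.
σ'_f = 143.27 > σ'_p = 101 kPa, so the stress path crosses the preconsolidation pressure — recompression up to σ'_p, then virgin compression beyond:
S_c = H/(1+e₀)·[C_r·log₁₀(σ'_p/σ'_0) + C_c·log₁₀(σ'_f/σ'_p)]
    = 7.5/1.66 × [0.069×log₁₀(101/65.27) + 0.33×log₁₀(143.27/101)]
    = 4.5181 × [0.013083 + 0.050105] = 0.2855 m

S_c ≈ 285 mm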